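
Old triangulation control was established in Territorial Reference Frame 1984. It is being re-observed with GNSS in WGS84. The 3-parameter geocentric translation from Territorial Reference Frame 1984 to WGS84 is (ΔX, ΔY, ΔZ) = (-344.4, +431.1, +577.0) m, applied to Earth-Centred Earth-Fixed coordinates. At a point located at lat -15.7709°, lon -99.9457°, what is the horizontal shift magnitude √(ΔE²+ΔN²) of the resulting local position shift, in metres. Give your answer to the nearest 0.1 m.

615.7 m

The local east axis at (φ, λ) is (−sin λ, cos λ, 0), so ΔE = −sin(-99.9457°)·(-344.4) + cos(-99.9457°)·431.1 = -413.68 m.
The local north axis is (−sin φ cos λ, −sin φ sin λ, cos φ), giving ΔN = 16.167 − 115.408 + 555.280 = 456.04 m.
Horizontal magnitude = √(ΔE² + ΔN²) = √((-413.68)² + 456.04²) = 615.71 m.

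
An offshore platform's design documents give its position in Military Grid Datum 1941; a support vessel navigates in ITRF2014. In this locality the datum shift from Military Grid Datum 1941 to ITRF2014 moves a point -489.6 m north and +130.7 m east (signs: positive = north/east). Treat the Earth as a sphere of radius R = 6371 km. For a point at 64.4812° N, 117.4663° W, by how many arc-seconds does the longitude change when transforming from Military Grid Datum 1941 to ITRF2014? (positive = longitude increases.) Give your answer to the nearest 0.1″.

At latitude 64.4812°, cos φ = 0.430807.
One radian of longitude at latitude φ spans R cos φ, so Δλ = ΔE / (R cos φ) = 130.7 / (6371000 × 0.430807) = 4.7620e-05 rad = 9.822″.

Δλ = 9.8″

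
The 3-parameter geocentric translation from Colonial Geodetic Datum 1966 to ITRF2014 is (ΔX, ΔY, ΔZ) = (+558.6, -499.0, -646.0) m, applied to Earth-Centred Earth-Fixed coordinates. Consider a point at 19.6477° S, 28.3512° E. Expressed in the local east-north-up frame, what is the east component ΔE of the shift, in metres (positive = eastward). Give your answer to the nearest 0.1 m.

The local east axis at (φ, λ) is (−sin λ, cos λ, 0), so ΔE = −sin(28.3512°)·558.6 + cos(28.3512°)·(-499.0) = -704.41 m.

ΔE = -704.4 m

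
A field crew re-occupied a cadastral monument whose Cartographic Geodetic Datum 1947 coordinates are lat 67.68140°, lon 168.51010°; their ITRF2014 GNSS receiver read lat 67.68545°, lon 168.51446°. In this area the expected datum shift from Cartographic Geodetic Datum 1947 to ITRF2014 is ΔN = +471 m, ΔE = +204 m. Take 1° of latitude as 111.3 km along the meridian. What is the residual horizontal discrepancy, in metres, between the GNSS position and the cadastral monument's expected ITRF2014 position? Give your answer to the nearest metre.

Observed coordinate differences: Δφ = +0.00405°, Δλ = +0.00436°.
Converting to metres (1° lat = 111300 m, cos φ = 0.379756): observed ΔN = 450.8 m, observed ΔE = 184.3 m.
Subtracting the expected shift leaves a residual of 450.8 − (471) = -20.2 m north and 184.3 − (204) = -19.7 m east.
Residual distance = √((-20.2)² + (-19.7)²) = 28.3 m.

28 m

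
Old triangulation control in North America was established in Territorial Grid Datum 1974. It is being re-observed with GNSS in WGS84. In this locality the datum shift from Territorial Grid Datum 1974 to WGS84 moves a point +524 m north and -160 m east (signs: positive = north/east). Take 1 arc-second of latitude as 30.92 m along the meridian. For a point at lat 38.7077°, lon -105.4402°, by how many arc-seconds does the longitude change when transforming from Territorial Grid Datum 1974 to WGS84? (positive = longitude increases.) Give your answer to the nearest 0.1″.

At latitude 38.7077°, cos φ = 0.780346.
1″ of longitude at this latitude = 30.92 × cos φ = 24.1283 m, so Δλ = -160.0 / 24.1283 = -6.631″.

Δλ = -6.6″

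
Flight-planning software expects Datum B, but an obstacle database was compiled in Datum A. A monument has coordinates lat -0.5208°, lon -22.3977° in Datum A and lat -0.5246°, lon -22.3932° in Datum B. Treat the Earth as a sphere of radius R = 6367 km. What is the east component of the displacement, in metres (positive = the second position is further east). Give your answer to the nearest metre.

Δφ = -0.5246° − -0.5208° = -0.0038°; Δλ = -22.3932° − -22.3977° = +0.0045°.
1° along a meridian = πR/180 = 111125 m.
ΔN = Δφ × 111125 = -422.3 m; ΔE = Δλ × 111125 × cos(-0.5208°) = +0.0045 × 111125 × 0.999959 = 500.0 m.

ΔE = 500 m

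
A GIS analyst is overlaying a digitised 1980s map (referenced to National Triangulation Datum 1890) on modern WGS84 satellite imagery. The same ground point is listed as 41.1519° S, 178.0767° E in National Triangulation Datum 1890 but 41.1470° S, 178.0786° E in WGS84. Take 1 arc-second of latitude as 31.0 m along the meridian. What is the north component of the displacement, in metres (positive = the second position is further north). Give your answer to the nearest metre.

ΔN = 547 m

Δφ = -41.1470° − -41.1519° = +0.0049°; Δλ = 178.0786° − 178.0767° = +0.0019°.
1° of latitude = 3600 × 31.00 = 111600 m.
ΔN = Δφ × 111600 = 546.8 m; ΔE = Δλ × 111600 × cos(-41.1519°) = +0.0019 × 111600 × 0.752968 = 159.7 m.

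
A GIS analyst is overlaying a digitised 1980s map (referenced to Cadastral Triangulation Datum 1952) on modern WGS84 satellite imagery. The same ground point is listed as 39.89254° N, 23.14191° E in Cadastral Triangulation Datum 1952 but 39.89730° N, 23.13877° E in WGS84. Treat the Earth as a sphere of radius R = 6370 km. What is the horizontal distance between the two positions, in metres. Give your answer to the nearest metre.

Δφ = 39.89730° − 39.89254° = +0.00476°; Δλ = 23.13877° − 23.14191° = -0.00314°.
1° along a meridian = πR/180 = 111177 m.
ΔN = Δφ × 111177 = 529.2 m; ΔE = Δλ × 111177 × cos(39.89254°) = -0.00314 × 111177 × 0.767249 = -267.8 m.
Distance = √(ΔE² + ΔN²) = √((-267.8)² + 529.2²) = 593.1 m.

593 m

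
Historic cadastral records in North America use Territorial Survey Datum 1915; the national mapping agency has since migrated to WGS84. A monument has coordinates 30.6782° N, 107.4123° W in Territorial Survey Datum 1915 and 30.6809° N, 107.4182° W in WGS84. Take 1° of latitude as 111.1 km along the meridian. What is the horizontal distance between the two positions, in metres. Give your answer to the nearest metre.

Δφ = 30.6809° − 30.6782° = +0.0027°; Δλ = -107.4182° − -107.4123° = -0.0059°.
ΔN = Δφ × 111100 = 300.0 m; ΔE = Δλ × 111100 × cos(30.6782°) = -0.0059 × 111100 × 0.860046 = -563.8 m.
Distance = √(ΔE² + ΔN²) = √((-563.8)² + 300.0²) = 638.6 m.

639 m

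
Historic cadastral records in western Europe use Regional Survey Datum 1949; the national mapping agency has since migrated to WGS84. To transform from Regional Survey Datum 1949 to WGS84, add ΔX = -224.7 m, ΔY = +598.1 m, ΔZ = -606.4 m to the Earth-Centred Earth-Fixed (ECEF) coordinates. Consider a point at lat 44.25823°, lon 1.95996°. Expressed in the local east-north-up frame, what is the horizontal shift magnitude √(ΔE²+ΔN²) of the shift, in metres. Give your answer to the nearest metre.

At φ = 44.25823°, λ = 1.95996°: sin φ = 0.697893, cos φ = 0.716202, sin λ = 0.034201, cos λ = 0.999415.
ΔE = −sin λ·ΔX + cos λ·ΔY = −(0.034201)·(-224.7) + (0.999415)·(598.1) = 605.44 m.
ΔN = −sin φ cos λ·ΔX − sin φ sin λ·ΔY + cos φ·ΔZ = −(0.697893)(0.999415)(-224.7) − (0.697893)(0.034201)(598.1) + (0.716202)(-606.4) = -291.86 m.
Horizontal magnitude = √(ΔE² + ΔN²) = √(605.44² + (-291.86)²) = 672.11 m.

672 m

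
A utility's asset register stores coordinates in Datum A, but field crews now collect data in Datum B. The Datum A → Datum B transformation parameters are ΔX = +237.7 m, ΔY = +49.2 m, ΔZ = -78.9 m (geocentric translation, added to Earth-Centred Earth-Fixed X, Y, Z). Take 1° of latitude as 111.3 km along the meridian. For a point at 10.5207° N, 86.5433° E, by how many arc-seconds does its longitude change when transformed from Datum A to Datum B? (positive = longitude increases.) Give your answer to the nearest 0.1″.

Δλ = -7.7″

sin φ = 0.182591, cos φ = 0.983189, sin λ = 0.998181, cos λ = 0.060294.
East component: ΔE = −sin λ·ΔX + cos λ·ΔY = −(0.998181)(237.7) + (0.060294)(49.2) = -234.30 m.
1° of latitude spans 111300 m; at latitude φ, 1° of longitude spans that × cos φ = 109428.9 m, so Δλ = -234.30 / 109428.9 × 3600 = -7.708″.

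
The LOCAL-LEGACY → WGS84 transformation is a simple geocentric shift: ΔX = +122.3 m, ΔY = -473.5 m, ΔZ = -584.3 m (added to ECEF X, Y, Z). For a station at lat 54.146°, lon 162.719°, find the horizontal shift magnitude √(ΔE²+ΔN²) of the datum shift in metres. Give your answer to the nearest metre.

At φ = 54.146°, λ = 162.719°: sin φ = 0.810512, cos φ = 0.585722, sin λ = 0.297058, cos λ = -0.954859.
ΔE = −sin λ·ΔX + cos λ·ΔY = −(0.297058)·(122.3) + (-0.954859)·(-473.5) = 415.80 m.
ΔN = −sin φ cos λ·ΔX − sin φ sin λ·ΔY + cos φ·ΔZ = −(0.810512)(-0.954859)(122.3) − (0.810512)(0.297058)(-473.5) + (0.585722)(-584.3) = -133.58 m.
Horizontal magnitude = √(ΔE² + ΔN²) = √(415.80² + (-133.58)²) = 436.73 m.

437 m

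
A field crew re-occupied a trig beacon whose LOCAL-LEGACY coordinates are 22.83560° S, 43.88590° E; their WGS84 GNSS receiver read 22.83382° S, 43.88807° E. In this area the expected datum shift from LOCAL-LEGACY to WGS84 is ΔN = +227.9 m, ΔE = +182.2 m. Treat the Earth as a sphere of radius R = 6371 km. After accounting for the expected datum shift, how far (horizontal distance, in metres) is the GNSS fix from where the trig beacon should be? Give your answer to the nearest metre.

50 m

Observed coordinate differences: Δφ = +0.00178°, Δλ = +0.00217°.
Converting to metres (1° lat = 111195 m, cos φ = 0.921622): observed ΔN = 197.9 m, observed ΔE = 222.4 m.
Subtracting the expected shift leaves a residual of 197.9 − (227.9) = -30.0 m north and 222.4 − (182.2) = 40.2 m east.
Residual distance = √((-30.0)² + 40.2²) = 50.1 m.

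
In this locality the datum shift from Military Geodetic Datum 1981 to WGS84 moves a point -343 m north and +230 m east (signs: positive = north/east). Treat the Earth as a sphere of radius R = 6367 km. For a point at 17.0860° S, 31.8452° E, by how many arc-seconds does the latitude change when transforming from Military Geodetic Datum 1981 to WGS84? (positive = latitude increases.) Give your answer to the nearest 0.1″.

On a sphere of radius R, 1 rad of latitude = R, so Δφ = ΔN / R = -343.0 / 6367000 = -5.3872e-05 rad = -11.112″.

Δφ = -11.1″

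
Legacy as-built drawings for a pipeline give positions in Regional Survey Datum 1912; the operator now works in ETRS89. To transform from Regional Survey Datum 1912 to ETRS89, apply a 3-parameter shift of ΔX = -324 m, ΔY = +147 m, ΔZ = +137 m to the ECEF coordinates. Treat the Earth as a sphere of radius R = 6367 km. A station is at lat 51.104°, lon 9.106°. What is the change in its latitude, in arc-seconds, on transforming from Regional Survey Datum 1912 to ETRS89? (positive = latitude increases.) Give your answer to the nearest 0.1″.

Δφ = 10.3″

sin φ = 0.778287, cos φ = 0.627909, sin λ = 0.158261, cos λ = 0.987397.
North component: ΔN = −sin φ cos λ·ΔX − sin φ sin λ·ΔY + cos φ·ΔZ = −(0.778287)(0.987397)(-324) − (0.778287)(0.158261)(147) + (0.627909)(137) = 316.90 m.
1° of latitude spans πR/180 = 111125 m, so Δφ = 316.90 / 111125 × 3600 = 10.266″.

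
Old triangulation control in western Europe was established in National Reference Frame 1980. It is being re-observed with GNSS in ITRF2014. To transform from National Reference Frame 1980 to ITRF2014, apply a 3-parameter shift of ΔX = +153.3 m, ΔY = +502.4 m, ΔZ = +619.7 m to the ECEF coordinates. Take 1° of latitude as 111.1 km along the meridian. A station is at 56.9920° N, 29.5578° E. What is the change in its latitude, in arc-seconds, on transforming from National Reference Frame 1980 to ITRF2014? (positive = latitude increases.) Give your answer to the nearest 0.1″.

sin φ = 0.838595, cos φ = 0.544756, sin λ = 0.493301, cos λ = 0.869858.
North component: ΔN = −sin φ cos λ·ΔX − sin φ sin λ·ΔY + cos φ·ΔZ = −(0.838595)(0.869858)(153.3) − (0.838595)(0.493301)(502.4) + (0.544756)(619.7) = 17.93 m.
1° of latitude spans 111100 m, so Δφ = 17.93 / 111100 × 3600 = 0.581″.

Δφ = 0.6″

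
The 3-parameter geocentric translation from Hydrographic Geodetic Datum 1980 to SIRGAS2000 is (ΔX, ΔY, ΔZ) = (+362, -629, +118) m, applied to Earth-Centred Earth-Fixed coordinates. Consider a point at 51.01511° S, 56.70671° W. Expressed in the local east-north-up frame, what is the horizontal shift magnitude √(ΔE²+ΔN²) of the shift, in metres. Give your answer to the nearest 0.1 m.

638.8 m

At φ = -51.01511°, λ = -56.70671°: sin φ = -0.777312, cos φ = 0.629115, sin λ = -0.835872, cos λ = 0.548925.
ΔE = −sin λ·ΔX + cos λ·ΔY = −(-0.835872)·(362) + (0.548925)·(-629) = -42.69 m.
ΔN = −sin φ cos λ·ΔX − sin φ sin λ·ΔY + cos φ·ΔZ = −(-0.777312)(0.548925)(362) − (-0.777312)(-0.835872)(-629) + (0.629115)(118) = 637.38 m.
Horizontal magnitude = √(ΔE² + ΔN²) = √((-42.69)² + 637.38²) = 638.81 m.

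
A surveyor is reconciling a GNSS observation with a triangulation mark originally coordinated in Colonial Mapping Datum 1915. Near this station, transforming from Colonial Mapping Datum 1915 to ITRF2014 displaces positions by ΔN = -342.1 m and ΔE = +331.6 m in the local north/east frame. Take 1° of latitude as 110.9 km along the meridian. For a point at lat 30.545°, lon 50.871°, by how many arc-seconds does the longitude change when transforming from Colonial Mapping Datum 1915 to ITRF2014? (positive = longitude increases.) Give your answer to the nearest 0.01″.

Δλ = 12.50″

At latitude 30.545°, cos φ = 0.861230.
1° of longitude at this latitude = 110.9 × cos φ = 95.51 km, so Δλ = 331.6 / 95510.4 = 0.0034719° = 12.499″.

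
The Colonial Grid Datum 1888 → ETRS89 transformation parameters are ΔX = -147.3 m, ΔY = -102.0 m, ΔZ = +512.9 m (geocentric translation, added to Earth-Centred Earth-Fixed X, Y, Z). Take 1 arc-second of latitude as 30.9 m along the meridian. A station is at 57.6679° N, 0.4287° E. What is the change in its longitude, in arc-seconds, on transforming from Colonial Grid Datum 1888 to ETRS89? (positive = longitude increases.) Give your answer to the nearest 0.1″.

sin φ = 0.844962, cos φ = 0.534826, sin λ = 0.007482, cos λ = 0.999972.
East component: ΔE = −sin λ·ΔX + cos λ·ΔY = −(0.007482)(-147.3) + (0.999972)(-102.0) = -100.90 m.
1° of latitude spans 3600 × 30.90 = 111240 m; at latitude φ, 1° of longitude spans that × cos φ = 59494.0 m, so Δλ = -100.90 / 59494.0 × 3600 = -6.105″.

Δλ = -6.1″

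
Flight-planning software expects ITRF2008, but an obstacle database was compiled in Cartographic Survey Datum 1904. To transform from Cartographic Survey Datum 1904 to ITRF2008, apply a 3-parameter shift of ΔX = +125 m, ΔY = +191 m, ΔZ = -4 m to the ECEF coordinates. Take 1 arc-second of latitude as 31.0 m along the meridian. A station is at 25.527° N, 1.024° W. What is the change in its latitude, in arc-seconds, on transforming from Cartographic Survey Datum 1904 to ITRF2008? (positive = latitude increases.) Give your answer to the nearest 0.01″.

Δφ = -1.81″

sin φ = 0.430936, cos φ = 0.902382, sin λ = -0.017871, cos λ = 0.999840.
North component: ΔN = −sin φ cos λ·ΔX − sin φ sin λ·ΔY + cos φ·ΔZ = −(0.430936)(0.999840)(125) − (0.430936)(-0.017871)(191) + (0.902382)(-4) = -56.00 m.
1° of latitude spans 3600 × 31.00 = 111600 m, so Δφ = -56.00 / 111600 × 3600 = -1.806″.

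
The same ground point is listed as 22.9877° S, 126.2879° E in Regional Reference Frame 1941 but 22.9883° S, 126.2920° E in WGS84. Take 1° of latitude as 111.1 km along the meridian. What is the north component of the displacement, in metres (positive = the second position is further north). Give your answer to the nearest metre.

ΔN = -67 m

Δφ = -22.9883° − -22.9877° = -0.0006°; Δλ = 126.2920° − 126.2879° = +0.0041°.
ΔN = Δφ × 111100 = -66.7 m; ΔE = Δλ × 111100 × cos(-22.9877°) = +0.0041 × 111100 × 0.920589 = 419.3 m.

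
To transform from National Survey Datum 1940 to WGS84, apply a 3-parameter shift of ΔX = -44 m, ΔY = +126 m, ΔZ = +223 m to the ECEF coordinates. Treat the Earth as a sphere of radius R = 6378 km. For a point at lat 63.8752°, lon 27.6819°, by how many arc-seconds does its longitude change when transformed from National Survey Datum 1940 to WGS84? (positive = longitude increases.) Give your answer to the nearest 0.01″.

Δλ = 9.70″

sin φ = 0.897837, cos φ = 0.440328, sin λ = 0.464562, cos λ = 0.885540.
East component: ΔE = −sin λ·ΔX + cos λ·ΔY = −(0.464562)(-44) + (0.885540)(126) = 132.02 m.
1° of latitude spans πR/180 = 111317 m; at latitude φ, 1° of longitude spans that × cos φ = 49016.0 m, so Δλ = 132.02 / 49016.0 × 3600 = 9.696″.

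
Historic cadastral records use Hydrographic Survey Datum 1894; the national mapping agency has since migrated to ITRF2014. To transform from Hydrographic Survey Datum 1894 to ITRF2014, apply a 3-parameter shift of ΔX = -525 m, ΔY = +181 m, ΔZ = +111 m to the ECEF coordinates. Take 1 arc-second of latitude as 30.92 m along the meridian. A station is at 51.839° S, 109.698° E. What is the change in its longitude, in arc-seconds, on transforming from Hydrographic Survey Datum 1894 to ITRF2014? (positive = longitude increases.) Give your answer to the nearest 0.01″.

sin φ = -0.786278, cos φ = 0.617873, sin λ = 0.941482, cos λ = -0.337062.
East component: ΔE = −sin λ·ΔX + cos λ·ΔY = −(0.941482)(-525) + (-0.337062)(181) = 433.27 m.
1° of latitude spans 3600 × 30.92 = 111312 m; at latitude φ, 1° of longitude spans that × cos φ = 68776.7 m, so Δλ = 433.27 / 68776.7 × 3600 = 22.679″.

Δλ = 22.68″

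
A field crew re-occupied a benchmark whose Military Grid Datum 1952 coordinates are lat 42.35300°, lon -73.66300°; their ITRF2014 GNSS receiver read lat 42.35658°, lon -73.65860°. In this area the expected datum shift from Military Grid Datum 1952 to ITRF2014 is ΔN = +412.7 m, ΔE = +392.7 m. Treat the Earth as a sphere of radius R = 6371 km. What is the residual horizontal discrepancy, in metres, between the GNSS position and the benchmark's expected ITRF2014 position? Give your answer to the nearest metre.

Observed coordinate differences: Δφ = +0.00358°, Δλ = +0.00440°.
Converting to metres (1° lat = 111195 m, cos φ = 0.739008): observed ΔN = 398.1 m, observed ΔE = 361.6 m.
Subtracting the expected shift leaves a residual of 398.1 − (412.7) = -14.6 m north and 361.6 − (392.7) = -31.1 m east.
Residual distance = √((-14.6)² + (-31.1)²) = 34.4 m.

34 m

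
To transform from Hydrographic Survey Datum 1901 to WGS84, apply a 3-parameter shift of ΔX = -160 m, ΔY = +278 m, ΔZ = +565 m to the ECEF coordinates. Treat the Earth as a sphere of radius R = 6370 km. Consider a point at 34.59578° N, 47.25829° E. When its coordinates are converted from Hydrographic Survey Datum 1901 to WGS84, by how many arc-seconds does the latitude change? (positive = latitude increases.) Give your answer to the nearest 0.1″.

sin φ = 0.567783, cos φ = 0.823178, sin λ = 0.734421, cos λ = 0.678694.
North component: ΔN = −sin φ cos λ·ΔX − sin φ sin λ·ΔY + cos φ·ΔZ = −(0.567783)(0.678694)(-160) − (0.567783)(0.734421)(278) + (0.823178)(565) = 410.83 m.
1° of latitude spans πR/180 = 111177 m, so Δφ = 410.83 / 111177 × 3600 = 13.303″.

Δφ = 13.3″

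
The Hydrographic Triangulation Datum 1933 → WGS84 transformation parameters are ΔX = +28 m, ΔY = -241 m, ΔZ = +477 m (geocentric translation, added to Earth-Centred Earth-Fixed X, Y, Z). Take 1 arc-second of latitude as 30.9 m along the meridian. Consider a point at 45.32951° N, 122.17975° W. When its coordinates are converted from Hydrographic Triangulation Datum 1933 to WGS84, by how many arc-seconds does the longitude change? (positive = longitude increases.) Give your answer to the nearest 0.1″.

Δλ = 7.0″

sin φ = 0.711162, cos φ = 0.703029, sin λ = -0.846381, cos λ = -0.532577.
East component: ΔE = −sin λ·ΔX + cos λ·ΔY = −(-0.846381)(28) + (-0.532577)(-241) = 152.05 m.
1° of latitude spans 3600 × 30.90 = 111240 m; at latitude φ, 1° of longitude spans that × cos φ = 78204.9 m, so Δλ = 152.05 / 78204.9 × 3600 = 6.999″.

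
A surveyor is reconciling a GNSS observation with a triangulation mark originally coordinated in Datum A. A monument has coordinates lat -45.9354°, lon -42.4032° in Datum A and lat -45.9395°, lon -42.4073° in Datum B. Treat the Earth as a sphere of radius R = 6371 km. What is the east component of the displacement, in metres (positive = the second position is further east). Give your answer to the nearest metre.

ΔE = -317 m

Δφ = -45.9395° − -45.9354° = -0.0041°; Δλ = -42.4073° − -42.4032° = -0.0041°.
1° along a meridian = πR/180 = 111195 m.
ΔN = Δφ × 111195 = -455.9 m; ΔE = Δλ × 111195 × cos(-45.9354°) = -0.0041 × 111195 × 0.695469 = -317.1 m.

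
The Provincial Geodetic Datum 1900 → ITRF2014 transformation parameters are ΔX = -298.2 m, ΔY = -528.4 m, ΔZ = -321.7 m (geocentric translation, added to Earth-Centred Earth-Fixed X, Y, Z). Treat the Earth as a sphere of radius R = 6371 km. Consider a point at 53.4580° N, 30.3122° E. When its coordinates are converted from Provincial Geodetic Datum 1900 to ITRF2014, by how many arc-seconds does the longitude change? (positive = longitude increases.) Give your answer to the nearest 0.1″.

Δλ = -16.6″

sin φ = 0.803421, cos φ = 0.595412, sin λ = 0.504711, cos λ = 0.863288.
East component: ΔE = −sin λ·ΔX + cos λ·ΔY = −(0.504711)(-298.2) + (0.863288)(-528.4) = -305.66 m.
1° of latitude spans πR/180 = 111195 m; at latitude φ, 1° of longitude spans that × cos φ = 66206.8 m, so Δλ = -305.66 / 66206.8 × 3600 = -16.620″.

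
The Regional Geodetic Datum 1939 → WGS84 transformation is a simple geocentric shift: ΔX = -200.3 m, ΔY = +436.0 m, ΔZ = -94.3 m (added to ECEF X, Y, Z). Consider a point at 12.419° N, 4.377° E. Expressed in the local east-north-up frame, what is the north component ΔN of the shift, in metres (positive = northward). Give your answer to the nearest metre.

At φ = 12.419°, λ = 4.377°: sin φ = 0.215059, cos φ = 0.976601, sin λ = 0.076319, cos λ = 0.997083.
ΔN = −sin φ cos λ·ΔX − sin φ sin λ·ΔY + cos φ·ΔZ = −(0.215059)(0.997083)(-200.3) − (0.215059)(0.076319)(436.0) + (0.976601)(-94.3) = -56.30 m.

ΔN = -56 m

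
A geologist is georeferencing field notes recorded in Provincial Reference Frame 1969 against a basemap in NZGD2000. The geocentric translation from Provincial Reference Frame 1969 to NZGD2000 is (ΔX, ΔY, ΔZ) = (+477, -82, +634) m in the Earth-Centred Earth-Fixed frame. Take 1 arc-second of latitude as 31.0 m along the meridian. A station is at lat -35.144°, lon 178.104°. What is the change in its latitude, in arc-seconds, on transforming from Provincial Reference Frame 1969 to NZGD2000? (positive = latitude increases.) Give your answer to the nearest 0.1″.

Δφ = 7.8″

sin φ = -0.575633, cos φ = 0.817708, sin λ = 0.033085, cos λ = -0.999453.
North component: ΔN = −sin φ cos λ·ΔX − sin φ sin λ·ΔY + cos φ·ΔZ = −(-0.575633)(-0.999453)(477) − (-0.575633)(0.033085)(-82) + (0.817708)(634) = 242.44 m.
1° of latitude spans 3600 × 31.00 = 111600 m, so Δφ = 242.44 / 111600 × 3600 = 7.821″.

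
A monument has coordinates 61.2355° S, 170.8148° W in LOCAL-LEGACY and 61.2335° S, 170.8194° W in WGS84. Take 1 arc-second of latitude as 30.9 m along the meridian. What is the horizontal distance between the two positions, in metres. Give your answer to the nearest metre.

332 m

Δφ = -61.2335° − -61.2355° = +0.0020°; Δλ = -170.8194° − -170.8148° = -0.0046°.
1° of latitude = 3600 × 30.90 = 111240 m.
ΔN = Δφ × 111240 = 222.5 m; ΔE = Δλ × 111240 × cos(-61.2355°) = -0.0046 × 111240 × 0.481211 = -246.2 m.
Distance = √(ΔE² + ΔN²) = √((-246.2)² + 222.5²) = 331.9 m.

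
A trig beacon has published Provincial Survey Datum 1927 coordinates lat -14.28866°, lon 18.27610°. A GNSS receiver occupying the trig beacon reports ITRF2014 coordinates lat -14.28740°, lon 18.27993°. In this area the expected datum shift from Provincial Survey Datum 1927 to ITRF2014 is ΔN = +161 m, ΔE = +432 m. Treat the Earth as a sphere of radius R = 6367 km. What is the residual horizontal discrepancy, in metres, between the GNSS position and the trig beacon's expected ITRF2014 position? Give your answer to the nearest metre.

Observed coordinate differences: Δφ = +0.00126°, Δλ = +0.00383°.
Converting to metres (1° lat = 111125 m, cos φ = 0.969065): observed ΔN = 140.0 m, observed ΔE = 412.4 m.
Subtracting the expected shift leaves a residual of 140.0 − (161) = -21.0 m north and 412.4 − (432) = -19.6 m east.
Residual distance = √((-21.0)² + (-19.6)²) = 28.7 m.

29 m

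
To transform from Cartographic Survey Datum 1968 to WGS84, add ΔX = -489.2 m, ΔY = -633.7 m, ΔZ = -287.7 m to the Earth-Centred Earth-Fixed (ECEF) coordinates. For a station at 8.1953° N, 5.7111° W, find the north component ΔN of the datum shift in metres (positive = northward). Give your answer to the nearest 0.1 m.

At φ = 8.1953°, λ = -5.7111°: sin φ = 0.142548, cos φ = 0.989788, sin λ = -0.099513, cos λ = 0.995036.
ΔN = −sin φ cos λ·ΔX − sin φ sin λ·ΔY + cos φ·ΔZ = −(0.142548)(0.995036)(-489.2) − (0.142548)(-0.099513)(-633.7) + (0.989788)(-287.7) = -224.36 m.

ΔN = -224.4 m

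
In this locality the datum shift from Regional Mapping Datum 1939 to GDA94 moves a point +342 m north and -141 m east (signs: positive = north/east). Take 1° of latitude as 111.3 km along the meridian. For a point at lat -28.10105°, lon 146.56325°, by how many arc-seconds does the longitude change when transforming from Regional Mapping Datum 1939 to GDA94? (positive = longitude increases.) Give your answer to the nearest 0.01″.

Δλ = -5.17″

At latitude -28.10105°, cos φ = 0.882118.
1° of longitude at this latitude = 111.3 × cos φ = 98.18 km, so Δλ = -141.0 / 98179.8 = -0.0014361° = -5.170″.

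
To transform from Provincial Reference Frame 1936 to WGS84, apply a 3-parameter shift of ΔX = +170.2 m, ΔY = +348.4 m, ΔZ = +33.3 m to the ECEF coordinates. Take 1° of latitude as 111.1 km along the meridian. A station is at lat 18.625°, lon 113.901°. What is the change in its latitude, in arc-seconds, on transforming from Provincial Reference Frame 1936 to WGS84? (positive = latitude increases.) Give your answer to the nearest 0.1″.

Δφ = -1.6″

sin φ = 0.319373, cos φ = 0.947629, sin λ = 0.914247, cos λ = -0.405158.
North component: ΔN = −sin φ cos λ·ΔX − sin φ sin λ·ΔY + cos φ·ΔZ = −(0.319373)(-0.405158)(170.2) − (0.319373)(0.914247)(348.4) + (0.947629)(33.3) = -48.15 m.
1° of latitude spans 111100 m, so Δφ = -48.15 / 111100 × 3600 = -1.560″.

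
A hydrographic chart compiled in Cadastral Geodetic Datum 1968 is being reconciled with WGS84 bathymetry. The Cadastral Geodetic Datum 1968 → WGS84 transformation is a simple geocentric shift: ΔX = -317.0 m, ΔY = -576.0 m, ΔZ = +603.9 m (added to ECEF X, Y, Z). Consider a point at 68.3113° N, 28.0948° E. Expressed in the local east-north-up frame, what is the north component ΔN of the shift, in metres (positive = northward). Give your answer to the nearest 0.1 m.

The local north axis is (−sin φ cos λ, −sin φ sin λ, cos φ), giving ΔN = 259.850 + 252.053 + 223.179 = 735.08 m.

ΔN = 735.1 m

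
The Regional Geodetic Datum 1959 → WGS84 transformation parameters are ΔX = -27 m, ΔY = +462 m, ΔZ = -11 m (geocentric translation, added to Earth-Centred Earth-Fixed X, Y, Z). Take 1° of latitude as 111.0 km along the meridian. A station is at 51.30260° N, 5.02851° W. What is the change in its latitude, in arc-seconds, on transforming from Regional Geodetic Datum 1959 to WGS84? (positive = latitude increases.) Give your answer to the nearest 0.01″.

Δφ = 1.48″

sin φ = 0.780459, cos φ = 0.625207, sin λ = -0.087651, cos λ = 0.996151.
North component: ΔN = −sin φ cos λ·ΔX − sin φ sin λ·ΔY + cos φ·ΔZ = −(0.780459)(0.996151)(-27) − (0.780459)(-0.087651)(462) + (0.625207)(-11) = 45.72 m.
1° of latitude spans 111000 m, so Δφ = 45.72 / 111000 × 3600 = 1.483″.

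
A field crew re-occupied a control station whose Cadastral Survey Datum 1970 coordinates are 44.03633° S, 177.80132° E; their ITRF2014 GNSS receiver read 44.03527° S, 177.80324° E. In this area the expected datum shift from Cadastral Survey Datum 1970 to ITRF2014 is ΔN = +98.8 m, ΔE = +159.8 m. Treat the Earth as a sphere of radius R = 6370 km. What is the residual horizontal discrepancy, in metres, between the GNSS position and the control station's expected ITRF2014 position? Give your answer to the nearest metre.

Observed coordinate differences: Δφ = +0.00106°, Δλ = +0.00192°.
Converting to metres (1° lat = 111177 m, cos φ = 0.718899): observed ΔN = 117.8 m, observed ΔE = 153.5 m.
Subtracting the expected shift leaves a residual of 117.8 − (98.8) = 19.0 m north and 153.5 − (159.8) = -6.3 m east.
Residual distance = √(19.0² + (-6.3)²) = 20.1 m.

20 m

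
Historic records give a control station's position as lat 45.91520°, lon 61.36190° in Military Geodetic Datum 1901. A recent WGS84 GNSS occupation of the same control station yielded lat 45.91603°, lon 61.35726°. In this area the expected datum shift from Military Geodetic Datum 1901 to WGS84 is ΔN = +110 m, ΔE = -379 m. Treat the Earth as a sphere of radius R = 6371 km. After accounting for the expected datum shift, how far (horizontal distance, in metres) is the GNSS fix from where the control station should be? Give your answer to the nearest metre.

Observed coordinate differences: Δφ = +0.00083°, Δλ = -0.00464°.
Converting to metres (1° lat = 111195 m, cos φ = 0.695722): observed ΔN = 92.3 m, observed ΔE = -359.0 m.
Subtracting the expected shift leaves a residual of 92.3 − (110) = -17.7 m north and -359.0 − (-379) = 20.0 m east.
Residual distance = √((-17.7)² + 20.0²) = 26.7 m.

27 m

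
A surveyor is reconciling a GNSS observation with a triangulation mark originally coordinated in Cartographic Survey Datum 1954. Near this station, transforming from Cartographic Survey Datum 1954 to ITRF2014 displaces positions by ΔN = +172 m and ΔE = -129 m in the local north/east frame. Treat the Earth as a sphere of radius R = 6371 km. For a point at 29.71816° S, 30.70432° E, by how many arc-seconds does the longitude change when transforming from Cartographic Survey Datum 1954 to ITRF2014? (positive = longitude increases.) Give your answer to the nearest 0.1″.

Δλ = -4.8″

At latitude -29.71816°, cos φ = 0.868474.
One radian of longitude at latitude φ spans R cos φ, so Δλ = ΔE / (R cos φ) = -129.0 / (6371000 × 0.868474) = -2.3314e-05 rad = -4.809″.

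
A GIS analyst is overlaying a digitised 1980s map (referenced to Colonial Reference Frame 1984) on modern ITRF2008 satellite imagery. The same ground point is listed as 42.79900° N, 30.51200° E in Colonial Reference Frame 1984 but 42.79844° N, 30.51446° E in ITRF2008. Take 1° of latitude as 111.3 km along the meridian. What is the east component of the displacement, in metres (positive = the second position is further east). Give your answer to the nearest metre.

Δφ = 42.79844° − 42.79900° = -0.00056°; Δλ = 30.51446° − 30.51200° = +0.00246°.
ΔN = Δφ × 111300 = -62.3 m; ΔE = Δλ × 111300 × cos(42.79900°) = +0.00246 × 111300 × 0.733742 = 200.9 m.

ΔE = 201 m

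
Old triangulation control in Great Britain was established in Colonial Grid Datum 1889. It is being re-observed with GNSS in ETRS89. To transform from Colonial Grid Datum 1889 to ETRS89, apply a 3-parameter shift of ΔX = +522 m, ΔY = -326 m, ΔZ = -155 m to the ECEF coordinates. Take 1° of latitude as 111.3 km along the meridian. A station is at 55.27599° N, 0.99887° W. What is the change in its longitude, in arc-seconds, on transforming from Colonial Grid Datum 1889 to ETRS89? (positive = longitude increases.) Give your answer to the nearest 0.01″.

Δλ = -17.99″

sin φ = 0.821905, cos φ = 0.569624, sin λ = -0.017433, cos λ = 0.999848.
East component: ΔE = −sin λ·ΔX + cos λ·ΔY = −(-0.017433)(522) + (0.999848)(-326) = -316.85 m.
1° of latitude spans 111300 m; at latitude φ, 1° of longitude spans that × cos φ = 63399.2 m, so Δλ = -316.85 / 63399.2 × 3600 = -17.992″.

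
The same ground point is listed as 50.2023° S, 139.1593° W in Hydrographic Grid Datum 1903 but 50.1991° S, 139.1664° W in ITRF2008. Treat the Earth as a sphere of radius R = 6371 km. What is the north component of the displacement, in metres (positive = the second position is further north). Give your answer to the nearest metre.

Δφ = -50.1991° − -50.2023° = +0.0032°; Δλ = -139.1664° − -139.1593° = -0.0071°.
1° along a meridian = πR/180 = 111195 m.
ΔN = Δφ × 111195 = 355.8 m; ΔE = Δλ × 111195 × cos(-50.2023°) = -0.0071 × 111195 × 0.640079 = -505.3 m.

ΔN = 356 m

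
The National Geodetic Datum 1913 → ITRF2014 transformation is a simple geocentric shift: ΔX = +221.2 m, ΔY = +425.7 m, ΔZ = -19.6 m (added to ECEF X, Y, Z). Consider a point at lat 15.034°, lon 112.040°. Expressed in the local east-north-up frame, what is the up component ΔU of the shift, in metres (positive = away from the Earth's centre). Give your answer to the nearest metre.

At φ = 15.034°, λ = 112.040°: sin φ = 0.259392, cos φ = 0.965772, sin λ = 0.926922, cos λ = -0.375254.
ΔU = cos φ cos λ·ΔX + cos φ sin λ·ΔY + sin φ·ΔZ = (0.965772)(-0.375254)(221.2) + (0.965772)(0.926922)(425.7) + (0.259392)(-19.6) = 295.84 m.

ΔU = 296 m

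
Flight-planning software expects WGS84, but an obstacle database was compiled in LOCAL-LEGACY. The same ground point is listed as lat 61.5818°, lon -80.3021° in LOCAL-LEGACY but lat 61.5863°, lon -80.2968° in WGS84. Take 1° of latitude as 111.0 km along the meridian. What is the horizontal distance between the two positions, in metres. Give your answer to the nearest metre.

573 m

Δφ = 61.5863° − 61.5818° = +0.0045°; Δλ = -80.2968° − -80.3021° = +0.0053°.
ΔN = Δφ × 111000 = 499.5 m; ΔE = Δλ × 111000 × cos(61.5818°) = +0.0053 × 111000 × 0.475904 = 280.0 m.
Distance = √(ΔE² + ΔN²) = √(280.0² + 499.5²) = 572.6 m.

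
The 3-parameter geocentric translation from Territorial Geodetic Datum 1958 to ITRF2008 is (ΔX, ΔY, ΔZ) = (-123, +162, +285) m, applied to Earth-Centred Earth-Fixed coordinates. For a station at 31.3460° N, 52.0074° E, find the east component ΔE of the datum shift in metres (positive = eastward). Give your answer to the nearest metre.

ΔE = 197 m

At φ = 31.3460°, λ = 52.0074°: sin φ = 0.520205, cos φ = 0.854041, sin λ = 0.788090, cos λ = 0.615560.
ΔE = −sin λ·ΔX + cos λ·ΔY = −(0.788090)·(-123) + (0.615560)·(162) = 196.66 m.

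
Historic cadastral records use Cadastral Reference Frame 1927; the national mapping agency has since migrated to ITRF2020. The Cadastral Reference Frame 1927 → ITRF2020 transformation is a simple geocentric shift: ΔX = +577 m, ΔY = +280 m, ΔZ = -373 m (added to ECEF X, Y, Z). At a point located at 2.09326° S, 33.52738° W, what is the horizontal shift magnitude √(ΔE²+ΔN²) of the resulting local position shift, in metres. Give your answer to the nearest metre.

At φ = -2.09326°, λ = -33.52738°: sin φ = -0.036526, cos φ = 0.999333, sin λ = -0.552335, cos λ = 0.833622.
ΔE = −sin λ·ΔX + cos λ·ΔY = −(-0.552335)·(577) + (0.833622)·(280) = 552.11 m.
ΔN = −sin φ cos λ·ΔX − sin φ sin λ·ΔY + cos φ·ΔZ = −(-0.036526)(0.833622)(577) − (-0.036526)(-0.552335)(280) + (0.999333)(-373) = -360.83 m.
Horizontal magnitude = √(ΔE² + ΔN²) = √(552.11² + (-360.83)²) = 659.57 m.

660 m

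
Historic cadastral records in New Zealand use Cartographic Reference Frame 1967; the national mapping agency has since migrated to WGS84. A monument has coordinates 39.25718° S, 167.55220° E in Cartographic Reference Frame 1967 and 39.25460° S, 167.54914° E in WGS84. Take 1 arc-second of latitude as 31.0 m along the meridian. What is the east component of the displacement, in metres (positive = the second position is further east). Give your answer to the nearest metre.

Δφ = -39.25460° − -39.25718° = +0.00258°; Δλ = 167.54914° − 167.55220° = -0.00306°.
1° of latitude = 3600 × 31.00 = 111600 m.
ΔN = Δφ × 111600 = 287.9 m; ΔE = Δλ × 111600 × cos(-39.25718°) = -0.00306 × 111600 × 0.774313 = -264.4 m.

ΔE = -264 m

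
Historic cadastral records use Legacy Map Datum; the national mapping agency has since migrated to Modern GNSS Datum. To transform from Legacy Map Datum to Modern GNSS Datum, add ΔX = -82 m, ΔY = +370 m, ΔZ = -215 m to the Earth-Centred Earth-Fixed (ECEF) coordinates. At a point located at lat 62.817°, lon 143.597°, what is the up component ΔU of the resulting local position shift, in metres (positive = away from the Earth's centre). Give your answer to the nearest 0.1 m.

The local up (radial) axis is (cos φ cos λ, cos φ sin λ, sin φ), giving ΔU = 30.150 + 100.312 − 191.254 = -60.79 m.

ΔU = -60.8 m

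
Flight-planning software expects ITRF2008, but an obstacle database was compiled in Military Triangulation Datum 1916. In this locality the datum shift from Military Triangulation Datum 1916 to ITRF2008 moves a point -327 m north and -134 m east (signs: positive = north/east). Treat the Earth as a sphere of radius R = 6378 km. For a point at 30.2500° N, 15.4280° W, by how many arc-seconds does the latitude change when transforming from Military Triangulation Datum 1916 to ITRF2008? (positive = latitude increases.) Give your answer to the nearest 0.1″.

Δφ = -10.6″

On a sphere of radius R, 1 rad of latitude = R, so Δφ = ΔN / R = -327.0 / 6378000 = -5.1270e-05 rad = -10.575″.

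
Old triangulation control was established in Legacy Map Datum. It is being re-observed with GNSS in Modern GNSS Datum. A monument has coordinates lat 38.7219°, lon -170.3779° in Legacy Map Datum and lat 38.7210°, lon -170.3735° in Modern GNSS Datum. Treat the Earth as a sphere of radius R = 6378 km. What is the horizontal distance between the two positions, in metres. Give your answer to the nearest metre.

395 m

Δφ = 38.7210° − 38.7219° = -0.0009°; Δλ = -170.3735° − -170.3779° = +0.0044°.
1° along a meridian = πR/180 = 111317 m.
ΔN = Δφ × 111317 = -100.2 m; ΔE = Δλ × 111317 × cos(38.7219°) = +0.0044 × 111317 × 0.780191 = 382.1 m.
Distance = √(ΔE² + ΔN²) = √(382.1² + (-100.2)²) = 395.0 m.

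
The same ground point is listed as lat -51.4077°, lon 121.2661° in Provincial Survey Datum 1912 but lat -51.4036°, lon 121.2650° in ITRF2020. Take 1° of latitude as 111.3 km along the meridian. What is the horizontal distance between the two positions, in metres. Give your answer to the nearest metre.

Δφ = -51.4036° − -51.4077° = +0.0041°; Δλ = 121.2650° − 121.2661° = -0.0011°.
ΔN = Δφ × 111300 = 456.3 m; ΔE = Δλ × 111300 × cos(-51.4077°) = -0.0011 × 111300 × 0.623775 = -76.4 m.
Distance = √(ΔE² + ΔN²) = √((-76.4)² + 456.3²) = 462.7 m.

463 m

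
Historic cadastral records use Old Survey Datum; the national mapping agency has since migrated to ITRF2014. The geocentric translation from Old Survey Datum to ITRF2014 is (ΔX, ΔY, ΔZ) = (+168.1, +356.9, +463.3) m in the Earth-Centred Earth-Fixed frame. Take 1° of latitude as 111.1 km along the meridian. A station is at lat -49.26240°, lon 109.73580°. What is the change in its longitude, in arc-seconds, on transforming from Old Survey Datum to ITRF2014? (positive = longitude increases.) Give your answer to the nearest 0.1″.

Δλ = -13.8″

sin φ = -0.757706, cos φ = 0.652596, sin λ = 0.941260, cos λ = -0.337683.
East component: ΔE = −sin λ·ΔX + cos λ·ΔY = −(0.941260)(168.1) + (-0.337683)(356.9) = -278.74 m.
1° of latitude spans 111100 m; at latitude φ, 1° of longitude spans that × cos φ = 72503.4 m, so Δλ = -278.74 / 72503.4 × 3600 = -13.840″.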